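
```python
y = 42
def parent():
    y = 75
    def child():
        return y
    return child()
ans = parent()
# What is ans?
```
75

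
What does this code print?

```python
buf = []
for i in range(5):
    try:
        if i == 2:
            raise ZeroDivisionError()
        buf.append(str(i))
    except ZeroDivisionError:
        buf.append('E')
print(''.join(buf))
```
01E34

Exception on i=2 caught, loop continues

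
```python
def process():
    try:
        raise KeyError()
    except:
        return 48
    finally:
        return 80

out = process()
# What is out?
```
80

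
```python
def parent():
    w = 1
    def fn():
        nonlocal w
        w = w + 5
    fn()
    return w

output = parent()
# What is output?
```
6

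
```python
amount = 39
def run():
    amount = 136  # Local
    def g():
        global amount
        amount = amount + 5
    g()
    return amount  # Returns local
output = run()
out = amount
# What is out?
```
44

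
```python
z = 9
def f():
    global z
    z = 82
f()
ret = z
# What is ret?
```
82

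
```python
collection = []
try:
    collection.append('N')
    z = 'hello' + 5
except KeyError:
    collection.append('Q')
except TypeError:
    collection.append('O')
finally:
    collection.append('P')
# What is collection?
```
['N', 'O', 'P']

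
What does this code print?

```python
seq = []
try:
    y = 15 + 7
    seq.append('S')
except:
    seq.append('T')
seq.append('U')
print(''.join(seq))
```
SU

No exception, try block completes normally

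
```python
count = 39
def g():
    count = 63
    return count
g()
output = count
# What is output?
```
39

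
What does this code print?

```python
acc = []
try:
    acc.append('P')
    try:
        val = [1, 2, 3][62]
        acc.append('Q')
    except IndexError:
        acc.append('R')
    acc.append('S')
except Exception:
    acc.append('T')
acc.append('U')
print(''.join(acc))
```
PRSU

Inner exception caught by inner handler, outer continues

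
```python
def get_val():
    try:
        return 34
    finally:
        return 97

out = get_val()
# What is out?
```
97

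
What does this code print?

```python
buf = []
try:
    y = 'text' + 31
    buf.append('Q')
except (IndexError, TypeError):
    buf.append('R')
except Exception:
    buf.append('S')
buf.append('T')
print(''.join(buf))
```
RT

TypeError matches tuple containing it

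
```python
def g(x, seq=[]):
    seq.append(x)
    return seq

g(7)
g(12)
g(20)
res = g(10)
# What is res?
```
[7, 12, 20, 10]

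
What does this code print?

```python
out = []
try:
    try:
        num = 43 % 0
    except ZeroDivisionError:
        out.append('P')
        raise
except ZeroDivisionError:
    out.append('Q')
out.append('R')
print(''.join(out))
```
PQR

raise without argument re-raises current exception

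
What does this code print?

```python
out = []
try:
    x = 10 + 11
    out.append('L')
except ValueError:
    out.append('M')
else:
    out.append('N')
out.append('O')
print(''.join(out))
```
LNO

else block runs when no exception occurs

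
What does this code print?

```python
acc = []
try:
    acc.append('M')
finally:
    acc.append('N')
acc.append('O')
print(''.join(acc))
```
MNO

try/finally without except, no exception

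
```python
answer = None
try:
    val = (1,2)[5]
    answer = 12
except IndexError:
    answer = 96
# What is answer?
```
96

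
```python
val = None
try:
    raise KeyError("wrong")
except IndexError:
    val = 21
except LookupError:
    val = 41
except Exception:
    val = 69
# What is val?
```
41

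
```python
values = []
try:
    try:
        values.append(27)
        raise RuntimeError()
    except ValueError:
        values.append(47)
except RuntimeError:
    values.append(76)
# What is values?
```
[27, 76]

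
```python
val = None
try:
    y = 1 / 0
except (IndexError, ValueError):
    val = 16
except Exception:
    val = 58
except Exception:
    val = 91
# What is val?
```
58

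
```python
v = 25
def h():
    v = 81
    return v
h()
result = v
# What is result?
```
25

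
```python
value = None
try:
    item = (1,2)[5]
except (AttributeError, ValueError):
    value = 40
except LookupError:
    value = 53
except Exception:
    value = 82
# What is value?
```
53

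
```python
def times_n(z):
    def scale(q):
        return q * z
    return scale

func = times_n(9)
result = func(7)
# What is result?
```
63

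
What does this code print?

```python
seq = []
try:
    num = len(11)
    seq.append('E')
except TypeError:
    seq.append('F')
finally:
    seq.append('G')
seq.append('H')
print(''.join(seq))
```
FGH

finally always runs, even after exception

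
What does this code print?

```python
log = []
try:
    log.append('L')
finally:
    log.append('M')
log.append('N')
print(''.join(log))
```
LMN

try/finally without except, no exception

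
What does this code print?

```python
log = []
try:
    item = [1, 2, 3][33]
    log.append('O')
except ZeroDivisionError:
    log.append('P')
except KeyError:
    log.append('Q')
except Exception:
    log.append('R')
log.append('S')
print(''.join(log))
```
RS

IndexError not specifically caught, falls to Exception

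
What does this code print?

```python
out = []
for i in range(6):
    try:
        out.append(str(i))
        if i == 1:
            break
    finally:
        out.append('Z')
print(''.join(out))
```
0Z1Z

finally runs even when breaking out of loop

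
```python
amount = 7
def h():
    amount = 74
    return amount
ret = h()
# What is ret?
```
74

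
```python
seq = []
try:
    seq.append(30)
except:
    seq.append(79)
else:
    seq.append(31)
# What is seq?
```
[30, 31]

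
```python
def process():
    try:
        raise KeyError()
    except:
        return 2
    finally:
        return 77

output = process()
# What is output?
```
77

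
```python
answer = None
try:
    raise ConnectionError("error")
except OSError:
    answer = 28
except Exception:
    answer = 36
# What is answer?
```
28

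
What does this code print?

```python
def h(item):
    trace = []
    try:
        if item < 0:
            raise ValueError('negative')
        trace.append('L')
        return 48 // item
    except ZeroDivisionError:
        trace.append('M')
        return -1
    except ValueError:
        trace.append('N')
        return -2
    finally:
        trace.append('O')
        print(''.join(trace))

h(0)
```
LMO

item=0 causes ZeroDivisionError, caught, finally prints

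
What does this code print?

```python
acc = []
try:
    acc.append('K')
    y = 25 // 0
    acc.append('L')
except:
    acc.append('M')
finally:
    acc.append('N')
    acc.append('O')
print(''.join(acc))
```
KMNO

Code before exception runs, then except, then all of finally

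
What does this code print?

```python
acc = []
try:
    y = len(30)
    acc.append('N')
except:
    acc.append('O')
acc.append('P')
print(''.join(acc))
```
OP

Exception raised in try, caught by bare except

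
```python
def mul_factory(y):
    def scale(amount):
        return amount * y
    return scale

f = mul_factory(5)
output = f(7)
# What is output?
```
35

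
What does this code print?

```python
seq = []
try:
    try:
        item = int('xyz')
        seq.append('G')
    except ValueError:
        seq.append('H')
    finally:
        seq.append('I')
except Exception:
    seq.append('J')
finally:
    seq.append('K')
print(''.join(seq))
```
HIK

Both finally blocks run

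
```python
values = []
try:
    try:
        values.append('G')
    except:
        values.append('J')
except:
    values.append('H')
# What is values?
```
['G']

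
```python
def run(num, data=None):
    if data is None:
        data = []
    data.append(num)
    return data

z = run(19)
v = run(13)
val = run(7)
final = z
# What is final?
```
[19]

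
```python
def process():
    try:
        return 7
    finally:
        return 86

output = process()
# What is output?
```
86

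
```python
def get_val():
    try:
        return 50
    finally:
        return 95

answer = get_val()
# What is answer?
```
95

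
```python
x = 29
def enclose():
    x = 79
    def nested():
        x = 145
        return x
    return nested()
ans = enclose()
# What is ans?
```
145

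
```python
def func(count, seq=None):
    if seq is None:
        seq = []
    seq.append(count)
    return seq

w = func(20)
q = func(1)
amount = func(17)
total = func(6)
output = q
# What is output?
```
[1]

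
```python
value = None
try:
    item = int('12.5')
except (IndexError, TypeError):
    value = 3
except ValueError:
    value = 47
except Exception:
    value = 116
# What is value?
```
47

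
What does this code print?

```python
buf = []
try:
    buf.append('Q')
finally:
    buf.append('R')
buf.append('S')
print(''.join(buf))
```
QRS

try/finally without except, no exception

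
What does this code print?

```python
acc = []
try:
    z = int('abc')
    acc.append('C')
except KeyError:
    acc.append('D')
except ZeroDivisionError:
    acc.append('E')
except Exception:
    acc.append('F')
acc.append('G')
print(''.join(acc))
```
FG

ValueError not specifically caught, falls to Exception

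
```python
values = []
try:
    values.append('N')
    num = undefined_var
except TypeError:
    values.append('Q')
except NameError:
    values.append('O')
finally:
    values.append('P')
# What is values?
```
['N', 'O', 'P']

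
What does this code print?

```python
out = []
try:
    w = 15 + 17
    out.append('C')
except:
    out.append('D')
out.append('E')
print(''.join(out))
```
CE

No exception, try block completes normally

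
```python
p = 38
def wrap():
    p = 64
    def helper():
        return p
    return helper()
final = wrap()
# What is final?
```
64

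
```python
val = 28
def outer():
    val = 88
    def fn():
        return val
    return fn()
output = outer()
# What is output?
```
88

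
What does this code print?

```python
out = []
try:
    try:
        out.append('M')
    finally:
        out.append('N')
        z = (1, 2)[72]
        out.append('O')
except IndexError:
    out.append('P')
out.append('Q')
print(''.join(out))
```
MNPQ

Exception in inner finally caught by outer except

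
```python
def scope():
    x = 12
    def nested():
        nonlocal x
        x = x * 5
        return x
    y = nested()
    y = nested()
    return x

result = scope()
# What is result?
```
300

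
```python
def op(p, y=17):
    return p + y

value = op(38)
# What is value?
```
55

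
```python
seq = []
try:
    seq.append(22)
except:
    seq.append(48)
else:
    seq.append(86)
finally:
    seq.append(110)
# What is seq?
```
[22, 86, 110]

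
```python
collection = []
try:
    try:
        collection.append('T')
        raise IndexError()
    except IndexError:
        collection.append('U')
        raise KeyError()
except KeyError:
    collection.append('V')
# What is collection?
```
['T', 'U', 'V']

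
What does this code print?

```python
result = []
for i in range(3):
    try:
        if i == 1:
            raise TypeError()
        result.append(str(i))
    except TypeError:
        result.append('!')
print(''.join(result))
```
0!2

Exception on i=1 caught, loop continues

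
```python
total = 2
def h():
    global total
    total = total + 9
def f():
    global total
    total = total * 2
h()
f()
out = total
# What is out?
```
22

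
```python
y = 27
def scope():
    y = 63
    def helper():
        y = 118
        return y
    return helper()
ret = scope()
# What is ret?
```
118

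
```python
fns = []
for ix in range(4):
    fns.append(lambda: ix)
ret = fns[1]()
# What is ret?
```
3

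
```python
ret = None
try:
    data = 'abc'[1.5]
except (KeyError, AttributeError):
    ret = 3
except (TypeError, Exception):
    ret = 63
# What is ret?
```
63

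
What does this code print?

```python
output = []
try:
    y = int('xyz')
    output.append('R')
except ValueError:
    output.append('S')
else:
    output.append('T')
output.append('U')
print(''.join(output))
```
SU

else block skipped when exception is caught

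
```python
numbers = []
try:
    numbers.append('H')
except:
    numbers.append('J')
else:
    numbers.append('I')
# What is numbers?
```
['H', 'I']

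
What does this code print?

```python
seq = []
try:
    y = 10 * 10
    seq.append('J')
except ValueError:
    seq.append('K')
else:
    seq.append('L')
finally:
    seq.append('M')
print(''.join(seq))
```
JLM

else runs before finally when no exception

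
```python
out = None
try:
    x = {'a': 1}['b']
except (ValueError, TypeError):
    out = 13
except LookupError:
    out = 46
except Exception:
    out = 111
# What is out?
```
46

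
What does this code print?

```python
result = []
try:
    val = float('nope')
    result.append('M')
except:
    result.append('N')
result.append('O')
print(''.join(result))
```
NO

Exception raised in try, caught by bare except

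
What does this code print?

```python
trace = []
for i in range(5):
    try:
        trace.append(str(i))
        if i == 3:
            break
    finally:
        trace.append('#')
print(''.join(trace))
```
0#1#2#3#

finally runs even when breaking out of loop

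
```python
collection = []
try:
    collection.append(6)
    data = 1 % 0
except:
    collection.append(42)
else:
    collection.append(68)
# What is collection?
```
[6, 42]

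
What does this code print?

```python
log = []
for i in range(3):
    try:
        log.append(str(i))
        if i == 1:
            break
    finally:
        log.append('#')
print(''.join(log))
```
0#1#

finally runs even when breaking out of loop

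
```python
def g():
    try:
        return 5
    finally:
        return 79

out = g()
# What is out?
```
79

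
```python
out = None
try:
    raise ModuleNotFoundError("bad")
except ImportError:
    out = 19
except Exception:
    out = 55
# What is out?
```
19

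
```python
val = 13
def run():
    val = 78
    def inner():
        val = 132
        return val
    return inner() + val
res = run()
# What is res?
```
210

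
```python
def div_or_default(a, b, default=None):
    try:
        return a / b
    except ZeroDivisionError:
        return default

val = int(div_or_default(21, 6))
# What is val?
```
3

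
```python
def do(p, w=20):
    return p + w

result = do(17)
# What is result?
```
37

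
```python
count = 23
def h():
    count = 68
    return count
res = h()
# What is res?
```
68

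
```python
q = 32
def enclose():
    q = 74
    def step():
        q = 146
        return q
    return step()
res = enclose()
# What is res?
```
146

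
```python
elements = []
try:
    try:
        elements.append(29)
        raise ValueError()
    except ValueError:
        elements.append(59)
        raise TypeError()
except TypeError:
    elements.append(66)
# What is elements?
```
[29, 59, 66]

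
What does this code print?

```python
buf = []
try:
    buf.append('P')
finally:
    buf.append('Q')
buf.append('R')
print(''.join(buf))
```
PQR

try/finally without except, no exception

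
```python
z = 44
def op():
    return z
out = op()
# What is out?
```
44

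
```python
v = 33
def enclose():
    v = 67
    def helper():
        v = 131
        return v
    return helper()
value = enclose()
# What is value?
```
131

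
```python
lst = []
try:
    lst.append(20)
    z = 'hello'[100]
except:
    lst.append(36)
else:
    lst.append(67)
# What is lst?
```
[20, 36]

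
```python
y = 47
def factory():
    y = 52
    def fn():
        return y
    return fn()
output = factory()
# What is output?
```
52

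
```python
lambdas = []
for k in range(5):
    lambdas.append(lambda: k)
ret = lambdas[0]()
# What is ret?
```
4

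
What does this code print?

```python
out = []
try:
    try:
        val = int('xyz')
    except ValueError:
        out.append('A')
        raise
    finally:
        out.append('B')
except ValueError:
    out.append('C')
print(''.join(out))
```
ABC

finally runs before re-raised exception propagates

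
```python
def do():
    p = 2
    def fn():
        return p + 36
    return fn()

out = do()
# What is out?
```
38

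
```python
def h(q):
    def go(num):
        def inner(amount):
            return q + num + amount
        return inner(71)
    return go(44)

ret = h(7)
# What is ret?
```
122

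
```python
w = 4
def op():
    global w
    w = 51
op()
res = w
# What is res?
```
51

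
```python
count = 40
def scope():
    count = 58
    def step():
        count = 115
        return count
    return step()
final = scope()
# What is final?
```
115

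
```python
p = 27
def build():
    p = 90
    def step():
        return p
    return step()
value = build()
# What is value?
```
90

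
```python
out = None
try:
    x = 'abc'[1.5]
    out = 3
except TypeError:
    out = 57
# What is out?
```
57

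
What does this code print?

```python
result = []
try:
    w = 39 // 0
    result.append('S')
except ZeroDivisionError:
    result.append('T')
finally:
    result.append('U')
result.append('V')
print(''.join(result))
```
TUV

finally always runs, even after exception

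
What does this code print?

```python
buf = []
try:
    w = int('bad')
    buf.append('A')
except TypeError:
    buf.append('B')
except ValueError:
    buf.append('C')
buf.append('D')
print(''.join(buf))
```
CD

ValueError is caught by its specific handler, not TypeError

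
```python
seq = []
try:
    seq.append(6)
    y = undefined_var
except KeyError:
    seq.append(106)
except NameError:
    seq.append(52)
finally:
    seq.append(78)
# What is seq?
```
[6, 52, 78]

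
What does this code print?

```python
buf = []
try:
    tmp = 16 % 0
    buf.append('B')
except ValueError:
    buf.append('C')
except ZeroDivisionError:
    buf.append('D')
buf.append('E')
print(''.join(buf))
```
DE

ZeroDivisionError is caught by its specific handler, not ValueError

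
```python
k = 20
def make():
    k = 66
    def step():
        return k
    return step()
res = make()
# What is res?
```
66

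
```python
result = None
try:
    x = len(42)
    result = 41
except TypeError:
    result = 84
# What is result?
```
84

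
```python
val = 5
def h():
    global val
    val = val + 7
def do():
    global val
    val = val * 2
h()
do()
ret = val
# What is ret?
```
24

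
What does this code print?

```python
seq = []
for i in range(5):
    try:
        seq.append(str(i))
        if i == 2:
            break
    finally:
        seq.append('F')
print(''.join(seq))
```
0F1F2F

finally runs even when breaking out of loop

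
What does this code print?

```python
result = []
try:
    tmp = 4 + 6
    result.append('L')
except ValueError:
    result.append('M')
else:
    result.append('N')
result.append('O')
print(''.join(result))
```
LNO

else block runs when no exception occurs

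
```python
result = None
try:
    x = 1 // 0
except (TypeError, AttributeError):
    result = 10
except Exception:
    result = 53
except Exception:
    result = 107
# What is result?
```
53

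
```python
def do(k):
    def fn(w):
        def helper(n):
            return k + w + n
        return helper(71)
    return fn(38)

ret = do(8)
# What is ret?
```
117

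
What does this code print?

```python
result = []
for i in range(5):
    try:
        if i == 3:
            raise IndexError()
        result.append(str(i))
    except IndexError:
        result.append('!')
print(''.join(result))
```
012!4

Exception on i=3 caught, loop continues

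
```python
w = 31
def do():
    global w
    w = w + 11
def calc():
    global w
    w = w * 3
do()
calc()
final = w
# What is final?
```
126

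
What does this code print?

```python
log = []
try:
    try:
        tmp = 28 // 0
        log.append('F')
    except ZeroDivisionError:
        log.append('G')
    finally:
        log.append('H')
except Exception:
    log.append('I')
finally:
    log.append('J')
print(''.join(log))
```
GHJ

Both finally blocks run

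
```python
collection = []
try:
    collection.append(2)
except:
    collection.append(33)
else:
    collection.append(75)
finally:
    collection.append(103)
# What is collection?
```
[2, 75, 103]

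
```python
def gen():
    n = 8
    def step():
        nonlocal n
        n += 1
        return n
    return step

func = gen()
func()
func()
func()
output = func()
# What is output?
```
12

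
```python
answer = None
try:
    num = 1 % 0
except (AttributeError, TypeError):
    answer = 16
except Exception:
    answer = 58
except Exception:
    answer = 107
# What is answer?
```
58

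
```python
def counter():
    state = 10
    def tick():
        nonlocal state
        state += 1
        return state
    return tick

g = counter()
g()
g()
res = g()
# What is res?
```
13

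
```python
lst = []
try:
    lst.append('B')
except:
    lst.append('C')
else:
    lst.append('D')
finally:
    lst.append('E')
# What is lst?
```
['B', 'D', 'E']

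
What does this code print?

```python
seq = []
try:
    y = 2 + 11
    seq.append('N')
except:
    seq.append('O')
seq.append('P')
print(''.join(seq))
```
NP

No exception, try block completes normally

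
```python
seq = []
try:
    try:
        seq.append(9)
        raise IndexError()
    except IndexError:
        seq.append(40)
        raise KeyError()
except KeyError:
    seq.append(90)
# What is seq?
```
[9, 40, 90]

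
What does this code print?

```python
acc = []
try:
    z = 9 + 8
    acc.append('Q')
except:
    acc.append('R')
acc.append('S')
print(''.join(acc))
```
QS

No exception, try block completes normally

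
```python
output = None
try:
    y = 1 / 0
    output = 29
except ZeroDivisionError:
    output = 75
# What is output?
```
75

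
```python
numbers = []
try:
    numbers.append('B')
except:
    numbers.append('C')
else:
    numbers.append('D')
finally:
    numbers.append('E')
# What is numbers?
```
['B', 'D', 'E']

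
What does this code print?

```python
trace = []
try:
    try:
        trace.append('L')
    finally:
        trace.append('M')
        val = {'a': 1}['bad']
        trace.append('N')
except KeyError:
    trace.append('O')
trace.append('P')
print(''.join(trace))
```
LMOP

Exception in inner finally caught by outer except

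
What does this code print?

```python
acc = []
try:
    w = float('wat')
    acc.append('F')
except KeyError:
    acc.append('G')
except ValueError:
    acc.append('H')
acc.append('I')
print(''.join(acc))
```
HI

ValueError is caught by its specific handler, not KeyError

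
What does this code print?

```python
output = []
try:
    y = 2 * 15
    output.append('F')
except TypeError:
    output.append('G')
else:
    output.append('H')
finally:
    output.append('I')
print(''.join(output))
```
FHI

else runs before finally when no exception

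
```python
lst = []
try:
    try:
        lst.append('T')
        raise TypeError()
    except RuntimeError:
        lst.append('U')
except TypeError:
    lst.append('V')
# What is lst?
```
['T', 'V']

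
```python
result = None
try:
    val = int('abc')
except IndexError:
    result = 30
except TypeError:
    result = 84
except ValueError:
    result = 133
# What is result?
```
133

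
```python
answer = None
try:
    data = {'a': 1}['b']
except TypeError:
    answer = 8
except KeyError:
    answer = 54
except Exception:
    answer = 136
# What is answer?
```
54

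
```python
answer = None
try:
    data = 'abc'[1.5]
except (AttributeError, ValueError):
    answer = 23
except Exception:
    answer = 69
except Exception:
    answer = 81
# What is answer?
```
69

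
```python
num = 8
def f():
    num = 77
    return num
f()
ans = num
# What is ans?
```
8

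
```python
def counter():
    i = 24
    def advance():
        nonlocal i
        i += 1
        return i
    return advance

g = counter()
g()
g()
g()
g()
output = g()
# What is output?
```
29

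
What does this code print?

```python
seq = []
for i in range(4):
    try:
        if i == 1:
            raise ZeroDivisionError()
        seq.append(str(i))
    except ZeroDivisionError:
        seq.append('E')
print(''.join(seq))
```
0E23

Exception on i=1 caught, loop continues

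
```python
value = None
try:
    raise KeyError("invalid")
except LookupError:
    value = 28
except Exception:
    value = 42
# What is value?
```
28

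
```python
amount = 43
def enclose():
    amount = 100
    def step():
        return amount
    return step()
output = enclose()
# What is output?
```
100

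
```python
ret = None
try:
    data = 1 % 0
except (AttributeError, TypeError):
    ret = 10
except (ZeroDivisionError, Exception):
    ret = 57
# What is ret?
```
57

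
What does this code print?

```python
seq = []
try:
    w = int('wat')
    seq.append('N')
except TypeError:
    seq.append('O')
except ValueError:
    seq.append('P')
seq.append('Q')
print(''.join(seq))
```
PQ

ValueError is caught by its specific handler, not TypeError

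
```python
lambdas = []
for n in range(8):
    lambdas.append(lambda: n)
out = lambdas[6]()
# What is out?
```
7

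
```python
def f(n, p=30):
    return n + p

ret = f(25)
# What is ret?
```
55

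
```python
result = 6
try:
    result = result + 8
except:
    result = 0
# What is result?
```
14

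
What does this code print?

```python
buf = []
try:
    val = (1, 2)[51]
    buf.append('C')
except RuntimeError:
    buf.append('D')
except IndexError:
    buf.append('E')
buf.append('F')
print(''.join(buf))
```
EF

IndexError is caught by its specific handler, not RuntimeError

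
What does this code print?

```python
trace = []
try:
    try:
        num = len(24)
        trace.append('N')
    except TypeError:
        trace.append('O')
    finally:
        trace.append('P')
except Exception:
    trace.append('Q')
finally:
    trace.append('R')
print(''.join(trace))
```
OPR

Both finally blocks run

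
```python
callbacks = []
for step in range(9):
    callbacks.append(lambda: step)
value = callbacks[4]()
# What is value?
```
8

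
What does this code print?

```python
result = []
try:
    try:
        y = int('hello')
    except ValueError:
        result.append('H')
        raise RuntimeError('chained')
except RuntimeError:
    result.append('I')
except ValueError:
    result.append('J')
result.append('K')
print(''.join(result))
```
HIK

RuntimeError raised and caught, original ValueError not re-raised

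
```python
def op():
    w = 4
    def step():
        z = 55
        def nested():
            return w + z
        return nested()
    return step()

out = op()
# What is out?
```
59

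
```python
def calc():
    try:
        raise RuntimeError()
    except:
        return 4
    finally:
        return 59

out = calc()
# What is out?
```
59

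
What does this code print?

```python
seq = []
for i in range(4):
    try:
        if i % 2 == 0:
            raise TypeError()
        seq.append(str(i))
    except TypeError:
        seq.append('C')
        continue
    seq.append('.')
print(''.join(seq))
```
C1.C3.

continue in except skips rest of loop body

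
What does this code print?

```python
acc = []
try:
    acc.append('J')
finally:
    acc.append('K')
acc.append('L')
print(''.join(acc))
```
JKL

try/finally without except, no exception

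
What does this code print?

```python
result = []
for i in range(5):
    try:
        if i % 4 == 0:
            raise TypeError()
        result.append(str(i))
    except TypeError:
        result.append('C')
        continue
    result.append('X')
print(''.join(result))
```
C1X2X3XC

continue in except skips rest of loop body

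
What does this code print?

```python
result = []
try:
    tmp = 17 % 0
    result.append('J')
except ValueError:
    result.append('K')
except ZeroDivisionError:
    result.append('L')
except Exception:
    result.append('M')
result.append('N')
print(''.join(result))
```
LN

ZeroDivisionError matches before generic Exception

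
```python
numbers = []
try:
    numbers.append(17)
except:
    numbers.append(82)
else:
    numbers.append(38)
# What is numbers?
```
[17, 38]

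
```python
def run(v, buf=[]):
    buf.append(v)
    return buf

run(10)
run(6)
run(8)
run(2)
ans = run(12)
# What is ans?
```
[10, 6, 8, 2, 12]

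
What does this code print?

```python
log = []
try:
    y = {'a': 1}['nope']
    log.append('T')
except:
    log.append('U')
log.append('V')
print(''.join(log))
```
UV

Exception raised in try, caught by bare except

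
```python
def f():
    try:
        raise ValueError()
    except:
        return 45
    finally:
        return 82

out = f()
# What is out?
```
82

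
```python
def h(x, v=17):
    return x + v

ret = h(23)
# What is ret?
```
40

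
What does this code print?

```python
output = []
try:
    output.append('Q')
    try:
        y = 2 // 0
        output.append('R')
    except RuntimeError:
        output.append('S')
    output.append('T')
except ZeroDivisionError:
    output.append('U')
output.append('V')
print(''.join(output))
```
QUV

Inner handler doesn't match, propagates to outer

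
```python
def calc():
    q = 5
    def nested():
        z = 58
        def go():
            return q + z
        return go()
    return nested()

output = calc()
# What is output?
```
63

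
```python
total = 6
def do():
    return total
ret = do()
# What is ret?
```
6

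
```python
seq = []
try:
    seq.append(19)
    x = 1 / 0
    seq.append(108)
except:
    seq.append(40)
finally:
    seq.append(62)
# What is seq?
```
[19, 40, 62]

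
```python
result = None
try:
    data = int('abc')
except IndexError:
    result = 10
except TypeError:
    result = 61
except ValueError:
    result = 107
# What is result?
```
107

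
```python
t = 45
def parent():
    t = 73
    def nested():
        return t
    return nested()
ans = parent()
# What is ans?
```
73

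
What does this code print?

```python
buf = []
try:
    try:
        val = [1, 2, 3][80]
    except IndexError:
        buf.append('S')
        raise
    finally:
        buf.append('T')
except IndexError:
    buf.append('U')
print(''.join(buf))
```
STU

finally runs before re-raised exception propagates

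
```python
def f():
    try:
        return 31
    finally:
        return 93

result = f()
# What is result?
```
93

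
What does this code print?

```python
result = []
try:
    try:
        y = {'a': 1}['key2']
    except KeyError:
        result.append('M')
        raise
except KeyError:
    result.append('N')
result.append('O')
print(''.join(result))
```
MNO

raise without argument re-raises current exception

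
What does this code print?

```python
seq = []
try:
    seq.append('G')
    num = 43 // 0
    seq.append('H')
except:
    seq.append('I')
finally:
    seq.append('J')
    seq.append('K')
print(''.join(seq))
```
GIJK

Code before exception runs, then except, then all of finally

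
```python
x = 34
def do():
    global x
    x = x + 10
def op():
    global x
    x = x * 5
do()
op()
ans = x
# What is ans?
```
220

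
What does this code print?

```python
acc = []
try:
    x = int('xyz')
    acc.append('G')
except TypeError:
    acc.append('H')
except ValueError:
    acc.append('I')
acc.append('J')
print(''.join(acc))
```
IJ

ValueError is caught by its specific handler, not TypeError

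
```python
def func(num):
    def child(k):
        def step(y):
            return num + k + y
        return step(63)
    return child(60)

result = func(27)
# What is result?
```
150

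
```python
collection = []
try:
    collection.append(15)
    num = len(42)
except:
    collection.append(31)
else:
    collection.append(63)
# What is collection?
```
[15, 31]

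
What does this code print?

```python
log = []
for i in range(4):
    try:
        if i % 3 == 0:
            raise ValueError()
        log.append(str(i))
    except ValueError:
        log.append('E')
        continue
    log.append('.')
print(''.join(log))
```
E1.2.E

continue in except skips rest of loop body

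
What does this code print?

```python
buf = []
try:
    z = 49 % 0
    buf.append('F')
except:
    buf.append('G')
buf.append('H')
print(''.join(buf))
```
GH

Exception raised in try, caught by bare except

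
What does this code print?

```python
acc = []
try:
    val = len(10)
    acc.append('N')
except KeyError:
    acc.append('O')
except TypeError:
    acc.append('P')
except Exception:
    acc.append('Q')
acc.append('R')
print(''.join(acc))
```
PR

TypeError matches before generic Exception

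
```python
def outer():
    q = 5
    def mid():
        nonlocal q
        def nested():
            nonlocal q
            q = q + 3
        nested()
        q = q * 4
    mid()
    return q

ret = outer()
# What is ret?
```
32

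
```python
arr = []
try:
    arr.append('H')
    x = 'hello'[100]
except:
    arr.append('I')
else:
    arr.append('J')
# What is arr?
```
['H', 'I']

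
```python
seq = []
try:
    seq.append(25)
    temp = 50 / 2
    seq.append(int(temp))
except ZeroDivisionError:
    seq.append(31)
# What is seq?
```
[25, 25]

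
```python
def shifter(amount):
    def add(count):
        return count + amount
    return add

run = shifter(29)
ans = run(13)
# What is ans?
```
42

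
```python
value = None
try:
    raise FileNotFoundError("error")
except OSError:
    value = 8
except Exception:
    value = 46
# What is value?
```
8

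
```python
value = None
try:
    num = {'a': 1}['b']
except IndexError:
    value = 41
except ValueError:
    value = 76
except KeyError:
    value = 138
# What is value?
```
138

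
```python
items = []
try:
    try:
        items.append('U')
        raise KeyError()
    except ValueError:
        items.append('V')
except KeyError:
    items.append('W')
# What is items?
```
['U', 'W']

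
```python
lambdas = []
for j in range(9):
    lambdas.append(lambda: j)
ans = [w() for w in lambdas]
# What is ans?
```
[8, 8, 8, 8, 8, 8, 8, 8, 8]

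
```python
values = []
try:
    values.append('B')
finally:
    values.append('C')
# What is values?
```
['B', 'C']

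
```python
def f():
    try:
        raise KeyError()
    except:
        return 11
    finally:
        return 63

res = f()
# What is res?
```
63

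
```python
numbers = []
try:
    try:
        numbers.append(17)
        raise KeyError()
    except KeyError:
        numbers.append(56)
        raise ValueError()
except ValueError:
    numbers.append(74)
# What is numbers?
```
[17, 56, 74]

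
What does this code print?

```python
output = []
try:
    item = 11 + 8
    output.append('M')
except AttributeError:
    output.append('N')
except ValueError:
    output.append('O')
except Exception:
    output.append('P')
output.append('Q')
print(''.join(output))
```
MQ

No exception, try block completes normally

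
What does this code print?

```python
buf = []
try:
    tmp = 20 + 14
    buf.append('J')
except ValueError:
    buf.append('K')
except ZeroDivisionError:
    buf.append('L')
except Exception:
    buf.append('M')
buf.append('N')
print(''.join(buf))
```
JN

No exception, try block completes normally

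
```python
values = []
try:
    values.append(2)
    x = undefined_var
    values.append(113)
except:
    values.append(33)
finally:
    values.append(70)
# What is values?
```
[2, 33, 70]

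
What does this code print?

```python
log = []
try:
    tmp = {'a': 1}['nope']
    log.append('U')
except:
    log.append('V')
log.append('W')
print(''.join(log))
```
VW

Exception raised in try, caught by bare except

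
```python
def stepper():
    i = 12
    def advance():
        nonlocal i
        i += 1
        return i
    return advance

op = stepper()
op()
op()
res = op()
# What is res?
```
15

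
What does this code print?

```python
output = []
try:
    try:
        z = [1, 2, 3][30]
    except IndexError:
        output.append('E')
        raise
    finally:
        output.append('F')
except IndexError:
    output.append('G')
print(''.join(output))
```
EFG

finally runs before re-raised exception propagates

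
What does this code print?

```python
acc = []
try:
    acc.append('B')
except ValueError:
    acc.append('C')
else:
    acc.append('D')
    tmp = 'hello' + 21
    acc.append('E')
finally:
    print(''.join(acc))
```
BD

Try succeeds, else appends 'D', TypeError in else is uncaught, finally prints before exception propagates ('E' never appended)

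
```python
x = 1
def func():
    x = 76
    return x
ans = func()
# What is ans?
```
76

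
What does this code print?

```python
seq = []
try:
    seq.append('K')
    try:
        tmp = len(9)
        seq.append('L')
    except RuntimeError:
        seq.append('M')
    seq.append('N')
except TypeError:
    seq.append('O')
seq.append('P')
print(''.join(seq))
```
KOP

Inner handler doesn't match, propagates to outer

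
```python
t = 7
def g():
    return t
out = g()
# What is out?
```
7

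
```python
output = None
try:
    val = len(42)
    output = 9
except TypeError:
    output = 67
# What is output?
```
67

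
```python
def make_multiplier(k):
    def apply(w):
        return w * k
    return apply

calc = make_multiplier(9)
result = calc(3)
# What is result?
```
27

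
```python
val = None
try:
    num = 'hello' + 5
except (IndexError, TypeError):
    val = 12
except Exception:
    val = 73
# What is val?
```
12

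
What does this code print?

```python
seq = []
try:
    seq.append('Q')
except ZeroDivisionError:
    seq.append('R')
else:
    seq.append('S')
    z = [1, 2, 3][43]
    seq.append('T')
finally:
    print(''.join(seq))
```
QS

Try succeeds, else appends 'S', IndexError in else is uncaught, finally prints before exception propagates ('T' never appended)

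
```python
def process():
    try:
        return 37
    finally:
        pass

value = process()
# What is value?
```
37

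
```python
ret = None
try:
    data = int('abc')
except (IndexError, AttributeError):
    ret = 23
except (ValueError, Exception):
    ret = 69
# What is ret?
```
69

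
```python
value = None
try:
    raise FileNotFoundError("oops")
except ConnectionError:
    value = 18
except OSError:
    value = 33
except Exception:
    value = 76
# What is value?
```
33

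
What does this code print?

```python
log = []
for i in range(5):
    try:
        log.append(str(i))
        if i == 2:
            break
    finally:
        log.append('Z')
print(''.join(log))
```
0Z1Z2Z

finally runs even when breaking out of loop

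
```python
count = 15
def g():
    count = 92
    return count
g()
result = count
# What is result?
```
15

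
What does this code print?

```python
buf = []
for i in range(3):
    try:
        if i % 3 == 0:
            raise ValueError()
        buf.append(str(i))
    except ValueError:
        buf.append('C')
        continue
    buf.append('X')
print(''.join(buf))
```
C1X2X

continue in except skips rest of loop body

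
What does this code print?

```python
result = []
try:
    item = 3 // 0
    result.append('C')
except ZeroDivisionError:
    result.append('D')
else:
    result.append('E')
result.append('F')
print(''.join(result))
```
DF

else block skipped when exception is caught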